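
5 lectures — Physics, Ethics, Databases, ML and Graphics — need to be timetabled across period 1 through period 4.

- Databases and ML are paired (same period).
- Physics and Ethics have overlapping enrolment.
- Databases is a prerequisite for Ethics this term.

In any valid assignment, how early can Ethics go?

period 2

Precedence pushes Ethics to at least period 2.
Ethics at period 2 is achievable: Physics in period 1; Ethics in period 2; ML in period 1; Graphics in period 1; Databases in period 1.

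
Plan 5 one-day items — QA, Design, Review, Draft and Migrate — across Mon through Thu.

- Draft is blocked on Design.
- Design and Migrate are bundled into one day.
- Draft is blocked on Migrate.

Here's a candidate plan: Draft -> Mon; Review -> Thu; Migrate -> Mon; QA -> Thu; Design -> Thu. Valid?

No. Draft is blocked on Design is not satisfied.

Draft is blocked on Migrate — violated.
Design and Migrate are bundled into one day — violated.
Draft is blocked on Design — violated.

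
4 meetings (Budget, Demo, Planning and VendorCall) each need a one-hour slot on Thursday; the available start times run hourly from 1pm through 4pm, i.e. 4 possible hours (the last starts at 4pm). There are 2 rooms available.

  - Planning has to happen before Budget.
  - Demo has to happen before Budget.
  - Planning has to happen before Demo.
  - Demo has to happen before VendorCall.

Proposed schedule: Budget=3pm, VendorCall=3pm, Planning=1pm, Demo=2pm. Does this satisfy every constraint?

Demo has to happen before Budget — holds.
Demo has to happen before VendorCall — holds.
There are 2 rooms available — holds.
Planning has to happen before Demo — holds.
Planning has to happen before Budget — holds.

Valid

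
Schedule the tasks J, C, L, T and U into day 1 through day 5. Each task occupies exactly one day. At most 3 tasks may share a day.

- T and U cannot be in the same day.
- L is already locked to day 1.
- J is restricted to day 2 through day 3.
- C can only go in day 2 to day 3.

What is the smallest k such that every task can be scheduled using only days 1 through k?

2 days

With at most 3 per day and 5 tasks, at least 2 days are needed.
J can't be placed before day 2, so the schedule must run through at least day 2.
2 works (last occupied day: day 2): for example J in day 2; U in day 2; T in day 1; L in day 1; C in day 2.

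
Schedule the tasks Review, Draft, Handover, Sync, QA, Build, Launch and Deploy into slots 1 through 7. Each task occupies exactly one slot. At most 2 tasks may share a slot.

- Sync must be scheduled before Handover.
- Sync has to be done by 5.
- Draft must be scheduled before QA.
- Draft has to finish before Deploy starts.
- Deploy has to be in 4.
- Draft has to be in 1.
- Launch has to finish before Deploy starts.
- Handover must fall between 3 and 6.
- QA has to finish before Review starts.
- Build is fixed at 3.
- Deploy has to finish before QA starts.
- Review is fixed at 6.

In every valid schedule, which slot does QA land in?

5

Deploy is fixed at 4 and must come before QA, so QA is at least 5.
Review is fixed at 6 and must come after QA, so QA is at most 5.
So QA must be 5.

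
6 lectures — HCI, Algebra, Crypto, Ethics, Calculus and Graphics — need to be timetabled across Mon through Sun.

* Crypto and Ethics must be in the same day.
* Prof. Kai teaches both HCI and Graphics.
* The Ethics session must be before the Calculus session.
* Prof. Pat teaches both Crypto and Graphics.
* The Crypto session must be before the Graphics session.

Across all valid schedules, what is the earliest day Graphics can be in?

Tue

Precedence pushes Graphics to at least Tue.
Graphics at Tue is achievable: Calculus in Tue; Algebra in Mon; Ethics in Mon; Crypto in Mon; HCI in Mon; Graphics in Tue.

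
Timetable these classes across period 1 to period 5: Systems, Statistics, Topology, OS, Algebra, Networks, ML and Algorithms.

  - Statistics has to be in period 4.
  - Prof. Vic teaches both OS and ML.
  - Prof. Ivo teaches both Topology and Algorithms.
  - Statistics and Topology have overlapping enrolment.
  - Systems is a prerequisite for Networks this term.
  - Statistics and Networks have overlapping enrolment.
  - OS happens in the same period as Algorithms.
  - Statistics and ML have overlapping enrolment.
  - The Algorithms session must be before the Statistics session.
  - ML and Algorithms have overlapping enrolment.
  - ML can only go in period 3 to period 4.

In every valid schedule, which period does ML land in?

ML's window is period 3–period 4.
Statistics is fixed at period 4, and ML can't share a period with Statistics.
So ML must be period 3.

period 3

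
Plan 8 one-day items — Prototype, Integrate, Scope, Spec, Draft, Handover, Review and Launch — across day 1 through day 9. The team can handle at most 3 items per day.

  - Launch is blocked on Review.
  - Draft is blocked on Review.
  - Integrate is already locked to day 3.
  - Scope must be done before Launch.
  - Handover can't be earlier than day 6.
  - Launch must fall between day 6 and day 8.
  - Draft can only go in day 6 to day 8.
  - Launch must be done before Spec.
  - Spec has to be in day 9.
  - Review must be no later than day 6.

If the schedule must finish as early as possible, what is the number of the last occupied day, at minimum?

9

The precedence chain requires at least 3 distinct days.
With at most 3 per day and 8 tasks, at least 3 days are needed.
Spec can't be placed before day 9, so the schedule must run through at least day 9.
9 works (last occupied day: day 9): for example Handover=day 6; Draft=day 6; Review=day 1; Spec=day 9; Integrate=day 3; Launch=day 6; Prototype=day 1; Scope=day 1.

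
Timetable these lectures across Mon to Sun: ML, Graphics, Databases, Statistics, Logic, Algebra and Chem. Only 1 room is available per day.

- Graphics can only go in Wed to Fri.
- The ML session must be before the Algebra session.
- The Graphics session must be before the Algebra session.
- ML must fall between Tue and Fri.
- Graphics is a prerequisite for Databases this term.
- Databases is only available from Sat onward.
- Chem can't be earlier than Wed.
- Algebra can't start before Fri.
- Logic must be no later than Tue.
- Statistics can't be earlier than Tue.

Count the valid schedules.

36

Splitting on ML: it can be Tue (20), Wed (6), Thu (6), Fri (4). Listing each branch's schedules as (Graphics, Databases, Statistics, Logic, Algebra, Chem):
ML=Tue: (Wed,Sat,Thu,Mon,Fri,Sun) (Wed,Sat,Thu,Mon,Sun,Fri) (Wed,Sat,Fri,Mon,Sun,Thu) (Wed,Sat,Sun,Mon,Fri,Thu) (Wed,Sun,Thu,Mon,Fri,Sat) (Wed,Sun,Thu,Mon,Sat,Fri) (Wed,Sun,Fri,Mon,Sat,Thu) (Wed,Sun,Sat,Mon,Fri,Thu) (Thu,Sat,Wed,Mon,Fri,Sun) (Thu,Sat,Wed,Mon,Sun,Fri) (Thu,Sat,Fri,Mon,Sun,Wed) (Thu,Sat,Sun,Mon,Fri,Wed) (Thu,Sun,Wed,Mon,Fri,Sat) (Thu,Sun,Wed,Mon,Sat,Fri) (Thu,Sun,Fri,Mon,Sat,Wed) (Thu,Sun,Sat,Mon,Fri,Wed) (Fri,Sat,Wed,Mon,Sun,Thu) (Fri,Sat,Thu,Mon,Sun,Wed) (Fri,Sun,Wed,Mon,Sat,Thu) (Fri,Sun,Thu,Mon,Sat,Wed) — 20.
ML=Wed: (Thu,Sat,Tue,Mon,Fri,Sun) (Thu,Sat,Tue,Mon,Sun,Fri) (Thu,Sun,Tue,Mon,Fri,Sat) (Thu,Sun,Tue,Mon,Sat,Fri) (Fri,Sat,Tue,Mon,Sun,Thu) (Fri,Sun,Tue,Mon,Sat,Thu) — 6.
ML=Thu: (Wed,Sat,Tue,Mon,Fri,Sun) (Wed,Sat,Tue,Mon,Sun,Fri) (Wed,Sun,Tue,Mon,Fri,Sat) (Wed,Sun,Tue,Mon,Sat,Fri) (Fri,Sat,Tue,Mon,Sun,Wed) (Fri,Sun,Tue,Mon,Sat,Wed) — 6.
ML=Fri: (Wed,Sat,Tue,Mon,Sun,Thu) (Wed,Sun,Tue,Mon,Sat,Thu) (Thu,Sat,Tue,Mon,Sun,Wed) (Thu,Sun,Tue,Mon,Sat,Wed) — 4.
Summing: 20 + 6 + 6 + 4 = 36.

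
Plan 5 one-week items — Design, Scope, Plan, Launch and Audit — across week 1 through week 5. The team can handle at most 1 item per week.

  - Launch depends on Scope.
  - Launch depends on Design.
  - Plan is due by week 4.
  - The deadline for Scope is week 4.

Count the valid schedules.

Splitting on Design: it can be week 1 (9), week 2 (9), week 3 (8), week 4 (6). Listing each branch's schedules as (Scope, Plan, Launch, Audit) by week number:
Design=week 1: (2,3,4,5) (2,3,5,4) (2,4,3,5) (2,4,5,3) (3,2,4,5) (3,2,5,4) (3,4,5,2) (4,2,5,3) (4,3,5,2) — 9.
Design=week 2: (1,3,4,5) (1,3,5,4) (1,4,3,5) (1,4,5,3) (3,1,4,5) (3,1,5,4) (3,4,5,1) (4,1,5,3) (4,3,5,1) — 9.
Design=week 3: (1,2,4,5) (1,2,5,4) (1,4,5,2) (2,1,4,5) (2,1,5,4) (2,4,5,1) (4,1,5,2) (4,2,5,1) — 8.
Design=week 4: (1,2,5,3) (1,3,5,2) (2,1,5,3) (2,3,5,1) (3,1,5,2) (3,2,5,1) — 6.
Summing: 9 + 9 + 8 + 6 = 32.

32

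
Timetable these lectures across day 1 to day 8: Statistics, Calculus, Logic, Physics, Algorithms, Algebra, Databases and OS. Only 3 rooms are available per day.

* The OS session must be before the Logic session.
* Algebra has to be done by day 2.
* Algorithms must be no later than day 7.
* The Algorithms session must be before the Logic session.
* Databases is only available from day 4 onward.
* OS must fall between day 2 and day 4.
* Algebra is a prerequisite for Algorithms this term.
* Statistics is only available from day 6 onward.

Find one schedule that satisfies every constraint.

Databases in day 4, OS in day 2, Logic in day 3, Statistics in day 6, Algebra in day 1, Algorithms in day 2, Calculus in day 1, Physics in day 1

Checking: Algorithms(day 2) before Logic(day 3); Algebra(day 1) before Algorithms(day 2); OS(day 2) before Logic(day 3); Databases=day 4 in [day 4,day 8]; Algebra=day 1 in [day 1,day 2]; OS=day 2 in [day 2,day 4]; Algorithms=day 2 in [day 1,day 7]; Statistics=day 6 in [day 6,day 8]; max 3 per day (cap 3).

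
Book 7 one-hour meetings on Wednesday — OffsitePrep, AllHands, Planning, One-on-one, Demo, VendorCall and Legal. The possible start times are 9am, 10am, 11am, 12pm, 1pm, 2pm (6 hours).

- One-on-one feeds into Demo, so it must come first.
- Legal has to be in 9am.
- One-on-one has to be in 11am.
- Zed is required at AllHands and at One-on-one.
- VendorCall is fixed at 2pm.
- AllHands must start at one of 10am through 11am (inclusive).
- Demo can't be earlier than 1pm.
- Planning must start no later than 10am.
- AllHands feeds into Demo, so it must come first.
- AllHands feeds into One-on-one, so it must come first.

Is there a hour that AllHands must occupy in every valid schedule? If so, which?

AllHands's window is 10am–11am.
One-on-one is fixed at 11am, and AllHands can't share a hour with One-on-one.
So AllHands must be 10am.

10am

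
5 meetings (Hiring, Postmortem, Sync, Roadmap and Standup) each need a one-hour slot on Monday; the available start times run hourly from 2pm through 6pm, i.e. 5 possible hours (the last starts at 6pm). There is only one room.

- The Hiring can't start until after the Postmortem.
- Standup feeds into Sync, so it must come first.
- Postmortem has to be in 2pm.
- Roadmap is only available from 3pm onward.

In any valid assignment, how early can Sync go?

4pm

Precedence pushes Sync to at least 3pm.
Sync at 4pm is achievable: Postmortem in 2pm; Sync in 4pm; Hiring in 6pm; Roadmap in 5pm; Standup in 3pm.
Nothing earlier works — the capacity limit rule out every hour before 4pm.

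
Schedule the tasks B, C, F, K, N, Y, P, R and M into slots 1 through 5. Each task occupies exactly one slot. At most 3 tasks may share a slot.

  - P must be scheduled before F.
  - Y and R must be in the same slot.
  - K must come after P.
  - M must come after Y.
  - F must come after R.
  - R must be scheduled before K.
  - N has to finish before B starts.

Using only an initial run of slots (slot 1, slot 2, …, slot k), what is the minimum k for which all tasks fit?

The precedence chain requires at least 2 distinct slots.
With at most 3 per slot and 9 tasks, at least 3 slots are needed.
3 works (last occupied slot: 3): for example R -> 1, Y -> 1, N -> 2, C -> 3, M -> 3, B -> 3, K -> 2, F -> 2, P -> 1.

3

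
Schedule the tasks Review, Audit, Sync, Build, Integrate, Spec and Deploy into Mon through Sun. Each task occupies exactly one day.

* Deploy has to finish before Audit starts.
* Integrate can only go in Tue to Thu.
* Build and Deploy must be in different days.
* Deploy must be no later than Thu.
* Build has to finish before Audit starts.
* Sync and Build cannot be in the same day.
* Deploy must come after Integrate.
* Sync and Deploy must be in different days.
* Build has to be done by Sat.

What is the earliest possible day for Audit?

Precedence pushes Audit to at least Thu.
Audit at Thu is achievable: Integrate in Tue; Build in Mon; Review in Mon; Spec in Mon; Sync in Tue; Audit in Thu; Deploy in Wed.

Thu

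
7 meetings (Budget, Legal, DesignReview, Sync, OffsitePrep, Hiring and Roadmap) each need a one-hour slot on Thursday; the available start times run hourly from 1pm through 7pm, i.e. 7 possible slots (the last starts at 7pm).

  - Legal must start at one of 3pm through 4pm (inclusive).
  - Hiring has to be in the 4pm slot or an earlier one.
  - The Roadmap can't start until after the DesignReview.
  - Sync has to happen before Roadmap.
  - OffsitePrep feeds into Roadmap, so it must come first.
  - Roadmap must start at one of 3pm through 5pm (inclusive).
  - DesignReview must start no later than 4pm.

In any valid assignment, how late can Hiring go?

4pm

Hiring's own window allows nothing later than 4pm.
Hiring at 4pm is achievable: Sync -> 1pm; DesignReview -> 1pm; Legal -> 3pm; Budget -> 1pm; Hiring -> 4pm; OffsitePrep -> 1pm; Roadmap -> 3pm.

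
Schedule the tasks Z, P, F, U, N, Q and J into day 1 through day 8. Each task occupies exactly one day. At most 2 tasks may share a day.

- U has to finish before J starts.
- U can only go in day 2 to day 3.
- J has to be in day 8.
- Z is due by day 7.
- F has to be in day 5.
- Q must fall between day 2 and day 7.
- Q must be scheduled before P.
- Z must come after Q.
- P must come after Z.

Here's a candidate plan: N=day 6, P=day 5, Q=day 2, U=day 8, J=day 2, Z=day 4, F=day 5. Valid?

No — it violates: U has to finish before J starts

P must come after Z — holds.
U can only go in day 2 to day 3 — violated.
J has to be in day 8 — violated.
Q must fall between day 2 and day 7 — holds.
Z must come after Q — holds.
Z is due by day 7 — holds.
U has to finish before J starts — violated.
At most 2 tasks may share a day — holds.
Q must be scheduled before P — holds.
F has to be in day 5 — holds.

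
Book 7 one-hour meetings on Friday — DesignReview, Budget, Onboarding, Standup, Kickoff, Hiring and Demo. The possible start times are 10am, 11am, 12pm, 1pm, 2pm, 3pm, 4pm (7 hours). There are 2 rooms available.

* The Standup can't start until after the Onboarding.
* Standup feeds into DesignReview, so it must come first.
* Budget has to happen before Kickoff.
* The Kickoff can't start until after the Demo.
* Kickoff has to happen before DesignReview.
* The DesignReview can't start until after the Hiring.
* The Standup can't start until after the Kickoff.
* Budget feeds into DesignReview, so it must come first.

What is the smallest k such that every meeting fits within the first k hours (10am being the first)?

4

The precedence chain requires at least 4 distinct hours.
With at most 2 per hour and 7 meetings, at least 4 hours are needed.
4 works (last occupied hour: 1pm): for example Demo -> 10am, Standup -> 12pm, Budget -> 10am, DesignReview -> 1pm, Hiring -> 12pm, Onboarding -> 11am, Kickoff -> 11am.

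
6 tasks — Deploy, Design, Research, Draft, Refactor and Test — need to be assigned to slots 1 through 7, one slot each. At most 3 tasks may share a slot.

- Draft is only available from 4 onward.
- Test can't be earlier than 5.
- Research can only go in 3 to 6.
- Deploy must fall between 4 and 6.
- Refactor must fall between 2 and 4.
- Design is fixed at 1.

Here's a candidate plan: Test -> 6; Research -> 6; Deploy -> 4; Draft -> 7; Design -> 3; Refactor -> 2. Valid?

Research can only go in 3 to 6 — holds.
At most 3 tasks may share a slot — holds.
Design is fixed at 1 — violated.
Test can't be earlier than 5 — holds.
Deploy must fall between 4 and 6 — holds.
Draft is only available from 4 onward — holds.
Refactor must fall between 2 and 4 — holds.

Invalid. Design is fixed at 1.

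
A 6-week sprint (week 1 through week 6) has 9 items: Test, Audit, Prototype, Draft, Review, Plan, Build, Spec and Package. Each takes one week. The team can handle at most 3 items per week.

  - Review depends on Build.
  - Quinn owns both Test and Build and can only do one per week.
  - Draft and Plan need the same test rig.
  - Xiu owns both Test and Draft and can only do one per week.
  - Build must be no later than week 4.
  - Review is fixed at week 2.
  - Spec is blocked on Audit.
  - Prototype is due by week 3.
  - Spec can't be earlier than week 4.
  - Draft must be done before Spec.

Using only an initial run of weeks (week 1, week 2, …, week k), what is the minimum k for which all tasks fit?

The precedence chain requires at least 2 distinct weeks.
With at most 3 per week and 9 tasks, at least 3 weeks are needed.
Spec can't be placed before week 4, so the schedule must run through at least week 4.
4 works (last occupied week: week 4): for example Draft=week 2; Test=week 3; Plan=week 3; Build=week 1; Package=week 2; Prototype=week 1; Spec=week 4; Review=week 2; Audit=week 1.

4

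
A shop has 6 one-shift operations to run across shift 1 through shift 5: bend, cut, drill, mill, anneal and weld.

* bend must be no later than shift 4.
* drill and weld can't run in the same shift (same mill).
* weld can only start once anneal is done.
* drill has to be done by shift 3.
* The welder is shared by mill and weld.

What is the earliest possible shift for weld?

shift 2

Precedence pushes weld to at least shift 2.
weld at shift 2 is achievable: anneal -> shift 1; cut -> shift 1; drill -> shift 1; mill -> shift 1; weld -> shift 2; bend -> shift 1.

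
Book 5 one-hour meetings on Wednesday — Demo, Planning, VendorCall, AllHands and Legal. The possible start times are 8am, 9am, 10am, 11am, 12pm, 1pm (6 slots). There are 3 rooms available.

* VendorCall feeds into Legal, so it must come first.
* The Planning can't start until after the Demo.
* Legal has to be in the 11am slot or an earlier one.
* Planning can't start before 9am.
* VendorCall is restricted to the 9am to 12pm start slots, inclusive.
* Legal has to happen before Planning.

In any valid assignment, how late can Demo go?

Downstream work caps Demo at 12pm.
Demo at 12pm is achievable: AllHands in 8am; Planning in 1pm; Legal in 10am; Demo in 12pm; VendorCall in 9am.

12pm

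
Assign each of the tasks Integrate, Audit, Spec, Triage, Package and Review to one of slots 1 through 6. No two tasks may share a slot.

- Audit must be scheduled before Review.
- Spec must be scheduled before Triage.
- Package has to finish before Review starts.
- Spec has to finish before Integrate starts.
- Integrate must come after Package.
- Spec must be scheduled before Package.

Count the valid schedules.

Splitting on Integrate: it can be 3 (3), 4 (8), 5 (11), 6 (11). Listing each branch's schedules as (Audit, Spec, Triage, Package, Review):
Integrate=3: (4,1,5,2,6) (4,1,6,2,5) (5,1,4,2,6) — 3.
Integrate=4: (1,2,5,3,6) (1,2,6,3,5) (2,1,5,3,6) (2,1,6,3,5) (3,1,5,2,6) (3,1,6,2,5) (5,1,2,3,6) (5,1,3,2,6) — 8.
Integrate=5: (1,2,3,4,6) (1,2,4,3,6) (1,2,6,3,4) (2,1,3,4,6) (2,1,4,3,6) (2,1,6,3,4) (3,1,2,4,6) (3,1,4,2,6) (3,1,6,2,4) (4,1,2,3,6) (4,1,3,2,6) — 11.
Integrate=6: (1,2,3,4,5) (1,2,4,3,5) (1,2,5,3,4) (2,1,3,4,5) (2,1,4,3,5) (2,1,5,3,4) (3,1,2,4,5) (3,1,4,2,5) (3,1,5,2,4) (4,1,2,3,5) (4,1,3,2,5) — 11.
Summing: 3 + 8 + 11 + 11 = 33.

33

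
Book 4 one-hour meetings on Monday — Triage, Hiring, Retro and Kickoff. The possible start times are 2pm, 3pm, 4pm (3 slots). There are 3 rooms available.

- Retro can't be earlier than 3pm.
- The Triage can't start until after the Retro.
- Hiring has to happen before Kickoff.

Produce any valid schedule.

Retro=3pm, Hiring=2pm, Kickoff=3pm, Triage=4pm

Checking: Hiring(2pm) before Kickoff(3pm); Retro(3pm) before Triage(4pm); Retro=3pm in [3pm,4pm]; max 2 per slot (cap 3).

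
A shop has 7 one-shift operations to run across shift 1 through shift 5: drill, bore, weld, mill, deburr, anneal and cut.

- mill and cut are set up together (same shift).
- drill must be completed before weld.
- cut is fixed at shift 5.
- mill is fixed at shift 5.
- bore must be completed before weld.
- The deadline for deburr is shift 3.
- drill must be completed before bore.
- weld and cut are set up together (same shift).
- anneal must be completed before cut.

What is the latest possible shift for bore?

shift 4

Precedence pushes bore to at least shift 2; downstream work caps bore at shift 4.
bore at shift 4 is achievable: bore -> shift 4; weld -> shift 5; anneal -> shift 1; deburr -> shift 1; drill -> shift 1; mill -> shift 5; cut -> shift 5.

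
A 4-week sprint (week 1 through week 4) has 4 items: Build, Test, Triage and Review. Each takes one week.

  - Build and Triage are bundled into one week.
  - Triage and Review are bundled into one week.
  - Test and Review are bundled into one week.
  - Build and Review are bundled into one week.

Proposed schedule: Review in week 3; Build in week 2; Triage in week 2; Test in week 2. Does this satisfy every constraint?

No. Build and Review are bundled into one week is not satisfied.

Build and Review are bundled into one week — violated.
Triage and Review are bundled into one week — violated.
Test and Review are bundled into one week — violated.
Build and Triage are bundled into one week — holds.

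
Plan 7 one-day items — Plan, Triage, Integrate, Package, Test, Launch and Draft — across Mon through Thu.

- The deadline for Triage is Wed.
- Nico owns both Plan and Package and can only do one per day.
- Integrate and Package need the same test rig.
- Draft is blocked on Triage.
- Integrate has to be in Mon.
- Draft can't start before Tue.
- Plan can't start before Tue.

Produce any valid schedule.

Launch in Mon; Draft in Tue; Triage in Mon; Package in Wed; Integrate in Mon; Plan in Tue; Test in Mon

Checking: Triage(Mon) before Draft(Tue); Integrate(Mon) != Package(Wed); Plan(Tue) != Package(Wed); Integrate=Mon in [Mon,Mon]; Triage=Mon in [Mon,Wed]; Draft=Tue in [Tue,Thu]; Plan=Tue in [Tue,Thu].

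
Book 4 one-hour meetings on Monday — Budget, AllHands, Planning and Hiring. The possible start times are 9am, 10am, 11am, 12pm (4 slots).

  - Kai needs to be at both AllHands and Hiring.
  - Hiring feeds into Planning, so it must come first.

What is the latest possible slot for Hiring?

Downstream work caps Hiring at 11am.
Hiring at 11am is achievable: AllHands in 9am; Hiring in 11am; Planning in 12pm; Budget in 9am.

11am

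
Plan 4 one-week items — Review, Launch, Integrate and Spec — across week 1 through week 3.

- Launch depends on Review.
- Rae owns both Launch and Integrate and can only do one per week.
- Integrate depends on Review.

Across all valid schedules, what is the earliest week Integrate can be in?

Precedence pushes Integrate to at least week 2.
Integrate at week 2 is achievable: Integrate=week 2, Launch=week 3, Spec=week 1, Review=week 1.

week 2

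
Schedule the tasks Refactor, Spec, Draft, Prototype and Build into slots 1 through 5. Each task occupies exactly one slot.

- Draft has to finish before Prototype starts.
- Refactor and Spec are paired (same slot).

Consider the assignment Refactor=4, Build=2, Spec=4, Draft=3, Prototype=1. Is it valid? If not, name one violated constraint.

No — it violates: Draft has to finish before Prototype starts

Refactor and Spec are paired (same slot) — holds.
Draft has to finish before Prototype starts — violated.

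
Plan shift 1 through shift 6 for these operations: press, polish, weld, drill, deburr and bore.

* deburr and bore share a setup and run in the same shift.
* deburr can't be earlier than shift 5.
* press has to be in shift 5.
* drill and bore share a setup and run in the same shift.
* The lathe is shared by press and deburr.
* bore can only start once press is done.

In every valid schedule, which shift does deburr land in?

shift 6

deburr's window is shift 5–shift 6.
press is fixed at shift 5, and deburr can't share a shift with press.
So deburr must be shift 6.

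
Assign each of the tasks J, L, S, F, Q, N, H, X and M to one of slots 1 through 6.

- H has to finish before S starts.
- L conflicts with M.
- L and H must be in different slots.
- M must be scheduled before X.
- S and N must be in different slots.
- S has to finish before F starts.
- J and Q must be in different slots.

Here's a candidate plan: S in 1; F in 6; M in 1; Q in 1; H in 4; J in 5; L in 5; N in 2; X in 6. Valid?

L conflicts with M — holds.
S and N must be in different slots — holds.
J and Q must be in different slots — holds.
M must be scheduled before X — holds.
S has to finish before F starts — holds.
L and H must be in different slots — holds.
H has to finish before S starts — violated.

Invalid. H has to finish before S starts.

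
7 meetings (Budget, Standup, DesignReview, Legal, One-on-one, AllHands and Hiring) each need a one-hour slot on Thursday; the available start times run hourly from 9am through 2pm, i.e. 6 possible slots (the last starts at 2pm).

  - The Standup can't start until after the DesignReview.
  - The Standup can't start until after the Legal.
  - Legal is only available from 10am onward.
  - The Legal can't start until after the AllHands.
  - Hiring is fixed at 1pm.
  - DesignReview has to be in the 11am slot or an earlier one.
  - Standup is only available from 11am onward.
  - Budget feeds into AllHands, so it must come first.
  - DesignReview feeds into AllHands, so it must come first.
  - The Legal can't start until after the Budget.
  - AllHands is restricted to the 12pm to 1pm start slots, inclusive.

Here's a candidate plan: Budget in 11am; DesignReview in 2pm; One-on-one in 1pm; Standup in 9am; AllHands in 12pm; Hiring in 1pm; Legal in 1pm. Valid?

No. The Standup can't start until after the DesignReview is not satisfied.

The Standup can't start until after the Legal — violated.
Legal is only available from 10am onward — holds.
Budget feeds into AllHands, so it must come first — holds.
DesignReview has to be in the 11am slot or an earlier one — violated.
The Standup can't start until after the DesignReview — violated.
The Legal can't start until after the Budget — holds.
AllHands is restricted to the 12pm to 1pm start slots, inclusive — holds.
Standup is only available from 11am onward — violated.
Hiring is fixed at 1pm — holds.
DesignReview feeds into AllHands, so it must come first — violated.
The Legal can't start until after the AllHands — holds.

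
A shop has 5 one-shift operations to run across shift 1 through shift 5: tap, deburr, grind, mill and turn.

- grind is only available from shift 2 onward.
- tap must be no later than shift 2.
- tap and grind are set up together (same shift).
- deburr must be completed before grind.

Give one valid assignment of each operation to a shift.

tap=shift 2; turn=shift 1; mill=shift 1; grind=shift 2; deburr=shift 1

Checking: deburr(shift 1) before grind(shift 2); tap = grind = shift 2; grind=shift 2 in [shift 2,shift 5]; tap=shift 2 in [shift 1,shift 2].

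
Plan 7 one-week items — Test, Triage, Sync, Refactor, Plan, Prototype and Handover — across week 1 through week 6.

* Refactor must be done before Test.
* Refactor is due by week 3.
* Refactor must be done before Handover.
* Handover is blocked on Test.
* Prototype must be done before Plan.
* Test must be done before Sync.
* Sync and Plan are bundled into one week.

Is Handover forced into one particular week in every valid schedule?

No

Handover can be week 3 (e.g. Refactor in week 1, Test in week 2, Sync in week 3, Plan in week 3, Handover in week 3, Prototype in week 1, Triage in week 1) or week 4 (e.g. Handover=week 4; Sync=week 3; Refactor=week 1; Plan=week 3; Prototype=week 1; Triage=week 1; Test=week 2).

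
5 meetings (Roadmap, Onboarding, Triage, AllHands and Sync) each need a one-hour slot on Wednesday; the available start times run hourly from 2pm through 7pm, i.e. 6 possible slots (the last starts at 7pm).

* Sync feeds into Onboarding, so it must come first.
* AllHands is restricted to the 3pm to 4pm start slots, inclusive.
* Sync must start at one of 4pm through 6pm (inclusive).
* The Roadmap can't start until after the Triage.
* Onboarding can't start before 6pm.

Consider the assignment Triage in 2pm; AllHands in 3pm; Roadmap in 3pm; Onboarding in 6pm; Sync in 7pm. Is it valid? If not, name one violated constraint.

Onboarding can't start before 6pm — holds.
Sync must start at one of 4pm through 6pm (inclusive) — violated.
The Roadmap can't start until after the Triage — holds.
AllHands is restricted to the 3pm to 4pm start slots, inclusive — holds.
Sync feeds into Onboarding, so it must come first — violated.

No — it violates: Sync feeds into Onboarding, so it must come first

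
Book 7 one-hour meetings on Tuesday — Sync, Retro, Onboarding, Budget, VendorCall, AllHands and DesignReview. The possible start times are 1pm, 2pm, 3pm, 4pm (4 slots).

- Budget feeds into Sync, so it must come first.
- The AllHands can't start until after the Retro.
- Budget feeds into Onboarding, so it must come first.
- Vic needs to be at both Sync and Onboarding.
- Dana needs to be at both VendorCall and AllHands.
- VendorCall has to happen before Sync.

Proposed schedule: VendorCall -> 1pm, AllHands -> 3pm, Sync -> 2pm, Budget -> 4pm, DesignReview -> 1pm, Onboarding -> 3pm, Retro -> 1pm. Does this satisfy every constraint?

Invalid. Budget feeds into Sync, so it must come first.

Dana needs to be at both VendorCall and AllHands — holds.
Budget feeds into Onboarding, so it must come first — violated.
VendorCall has to happen before Sync — holds.
The AllHands can't start until after the Retro — holds.
Budget feeds into Sync, so it must come first — violated.
Vic needs to be at both Sync and Onboarding — holds.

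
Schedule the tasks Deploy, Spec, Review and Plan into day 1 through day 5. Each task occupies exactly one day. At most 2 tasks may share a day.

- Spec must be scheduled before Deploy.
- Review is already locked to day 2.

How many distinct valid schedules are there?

Splitting on Deploy: it can be day 2 (4), day 3 (9), day 4 (14), day 5 (19). Listing each branch's schedules as (Spec, Review, Plan) by day number:
Deploy=day 2: (1,2,1) (1,2,3) (1,2,4) (1,2,5) — 4.
Deploy=day 3: (1,2,1) (1,2,2) (1,2,3) (1,2,4) (1,2,5) (2,2,1) (2,2,3) (2,2,4) (2,2,5) — 9.
Deploy=day 4: (1,2,1) (1,2,2) (1,2,3) (1,2,4) (1,2,5) (2,2,1) (2,2,3) (2,2,4) (2,2,5) (3,2,1) (3,2,2) (3,2,3) (3,2,4) (3,2,5) — 14.
Deploy=day 5: (1,2,1) (1,2,2) (1,2,3) (1,2,4) (1,2,5) (2,2,1) (2,2,3) (2,2,4) (2,2,5) (3,2,1) (3,2,2) (3,2,3) (3,2,4) (3,2,5) (4,2,1) (4,2,2) (4,2,3) (4,2,4) (4,2,5) — 19.
Summing: 4 + 9 + 14 + 19 = 46.

46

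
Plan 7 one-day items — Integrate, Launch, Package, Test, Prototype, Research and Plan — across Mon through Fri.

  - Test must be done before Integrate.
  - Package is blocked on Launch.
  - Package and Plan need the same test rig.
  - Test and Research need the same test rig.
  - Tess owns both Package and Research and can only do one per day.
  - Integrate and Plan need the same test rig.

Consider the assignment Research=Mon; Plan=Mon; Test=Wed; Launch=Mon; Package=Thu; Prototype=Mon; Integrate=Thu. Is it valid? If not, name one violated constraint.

Test must be done before Integrate — holds.
Package is blocked on Launch — holds.
Tess owns both Package and Research and can only do one per day — holds.
Package and Plan need the same test rig — holds.
Integrate and Plan need the same test rig — holds.
Test and Research need the same test rig — holds.

Yes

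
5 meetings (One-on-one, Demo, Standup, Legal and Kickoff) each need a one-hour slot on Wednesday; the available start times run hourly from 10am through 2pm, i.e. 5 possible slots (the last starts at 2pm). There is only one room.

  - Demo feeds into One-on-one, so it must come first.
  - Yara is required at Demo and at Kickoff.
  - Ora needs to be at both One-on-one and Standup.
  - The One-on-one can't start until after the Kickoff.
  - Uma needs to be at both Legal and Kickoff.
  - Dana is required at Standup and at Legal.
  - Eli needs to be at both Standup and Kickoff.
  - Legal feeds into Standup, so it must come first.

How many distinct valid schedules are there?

Splitting on One-on-one: it can be 12pm (2), 1pm (6), 2pm (12). Listing each branch's schedules as (Demo, Standup, Legal, Kickoff):
One-on-one=12pm: (10am,2pm,1pm,11am) (11am,2pm,1pm,10am) — 2.
One-on-one=1pm: (10am,2pm,11am,12pm) (10am,2pm,12pm,11am) (11am,2pm,10am,12pm) (11am,2pm,12pm,10am) (12pm,2pm,10am,11am) (12pm,2pm,11am,10am) — 6.
One-on-one=2pm: (10am,12pm,11am,1pm) (10am,1pm,11am,12pm) (10am,1pm,12pm,11am) (11am,12pm,10am,1pm) (11am,1pm,10am,12pm) (11am,1pm,12pm,10am) (12pm,11am,10am,1pm) (12pm,1pm,10am,11am) (12pm,1pm,11am,10am) (1pm,11am,10am,12pm) (1pm,12pm,10am,11am) (1pm,12pm,11am,10am) — 12.
Summing: 2 + 6 + 12 = 20.

20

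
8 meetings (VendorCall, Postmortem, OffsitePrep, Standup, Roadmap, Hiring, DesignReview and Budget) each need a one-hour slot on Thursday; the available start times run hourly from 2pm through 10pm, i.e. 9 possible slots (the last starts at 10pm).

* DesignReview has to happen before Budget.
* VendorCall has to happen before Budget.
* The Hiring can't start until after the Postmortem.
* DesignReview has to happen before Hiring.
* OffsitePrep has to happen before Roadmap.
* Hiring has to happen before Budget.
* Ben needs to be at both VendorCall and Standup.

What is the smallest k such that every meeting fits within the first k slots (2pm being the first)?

3

The precedence chain requires at least 3 distinct slots.
3 works (last occupied slot: 4pm): for example DesignReview in 2pm, VendorCall in 2pm, OffsitePrep in 2pm, Postmortem in 2pm, Budget in 4pm, Hiring in 3pm, Roadmap in 3pm, Standup in 3pm.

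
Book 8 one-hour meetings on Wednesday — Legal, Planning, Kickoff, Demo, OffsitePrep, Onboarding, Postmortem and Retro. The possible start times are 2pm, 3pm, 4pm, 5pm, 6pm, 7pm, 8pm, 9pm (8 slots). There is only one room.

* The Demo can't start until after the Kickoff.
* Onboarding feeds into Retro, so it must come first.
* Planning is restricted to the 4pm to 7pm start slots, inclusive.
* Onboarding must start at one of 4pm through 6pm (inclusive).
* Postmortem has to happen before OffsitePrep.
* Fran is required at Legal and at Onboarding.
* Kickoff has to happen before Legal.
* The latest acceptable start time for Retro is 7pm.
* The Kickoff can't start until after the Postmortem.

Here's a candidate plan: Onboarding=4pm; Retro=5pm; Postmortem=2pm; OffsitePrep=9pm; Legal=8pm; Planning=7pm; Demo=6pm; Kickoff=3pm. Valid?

The Kickoff can't start until after the Postmortem — holds.
Planning is restricted to the 4pm to 7pm start slots, inclusive — holds.
Kickoff has to happen before Legal — holds.
The latest acceptable start time for Retro is 7pm — holds.
Postmortem has to happen before OffsitePrep — holds.
Onboarding feeds into Retro, so it must come first — holds.
There is only one room — holds.
Onboarding must start at one of 4pm through 6pm (inclusive) — holds.
The Demo can't start until after the Kickoff — holds.
Fran is required at Legal and at Onboarding — holds.

Yes, all constraints hold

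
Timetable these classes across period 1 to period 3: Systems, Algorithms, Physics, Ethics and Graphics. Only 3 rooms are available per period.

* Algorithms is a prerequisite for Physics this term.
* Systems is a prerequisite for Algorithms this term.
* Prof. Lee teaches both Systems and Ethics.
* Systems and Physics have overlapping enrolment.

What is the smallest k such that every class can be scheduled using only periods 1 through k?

The precedence chain requires at least 3 distinct periods.
With at most 3 per period and 5 classes, at least 2 periods are needed.
3 works (last occupied period: period 3): for example Systems=period 1, Physics=period 3, Ethics=period 2, Graphics=period 1, Algorithms=period 2.

3 periods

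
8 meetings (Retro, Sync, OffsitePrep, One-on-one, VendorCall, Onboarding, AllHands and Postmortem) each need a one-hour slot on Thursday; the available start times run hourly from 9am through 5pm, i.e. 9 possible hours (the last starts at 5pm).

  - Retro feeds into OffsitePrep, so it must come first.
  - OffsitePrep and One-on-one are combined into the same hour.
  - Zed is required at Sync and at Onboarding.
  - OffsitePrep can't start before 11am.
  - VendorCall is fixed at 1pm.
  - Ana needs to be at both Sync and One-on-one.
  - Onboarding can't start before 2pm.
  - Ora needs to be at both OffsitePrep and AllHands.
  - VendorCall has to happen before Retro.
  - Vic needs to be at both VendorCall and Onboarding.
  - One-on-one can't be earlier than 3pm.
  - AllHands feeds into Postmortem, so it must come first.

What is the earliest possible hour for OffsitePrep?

3pm

OffsitePrep is available from 11am; precedence pushes OffsitePrep to at least 3pm.
OffsitePrep at 3pm is achievable: Onboarding in 2pm, Sync in 9am, Retro in 2pm, AllHands in 9am, Postmortem in 10am, One-on-one in 3pm, OffsitePrep in 3pm, VendorCall in 1pm.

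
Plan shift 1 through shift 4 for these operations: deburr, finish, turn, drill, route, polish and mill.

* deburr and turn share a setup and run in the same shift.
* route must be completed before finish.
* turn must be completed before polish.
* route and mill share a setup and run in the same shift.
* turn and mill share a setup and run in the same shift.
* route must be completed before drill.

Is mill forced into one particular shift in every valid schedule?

No

mill can be shift 1 (e.g. drill -> shift 2; mill -> shift 1; polish -> shift 2; deburr -> shift 1; finish -> shift 2; route -> shift 1; turn -> shift 1) or shift 2 (e.g. turn -> shift 2; polish -> shift 3; mill -> shift 2; drill -> shift 3; route -> shift 2; finish -> shift 3; deburr -> shift 2).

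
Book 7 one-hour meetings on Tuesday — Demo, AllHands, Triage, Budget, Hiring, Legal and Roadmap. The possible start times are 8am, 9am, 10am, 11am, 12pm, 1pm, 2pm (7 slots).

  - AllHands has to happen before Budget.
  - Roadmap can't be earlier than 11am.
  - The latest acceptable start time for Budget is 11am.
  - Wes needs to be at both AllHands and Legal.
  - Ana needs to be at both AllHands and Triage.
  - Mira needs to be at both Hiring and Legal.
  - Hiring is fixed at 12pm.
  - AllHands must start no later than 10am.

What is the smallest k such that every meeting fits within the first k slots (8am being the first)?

The precedence chain requires at least 2 distinct slots.
Hiring can't be placed before 12pm — that is slot 5 counting from 8am — so the schedule must run through at least 5 slots.
5 works (last occupied slot: 12pm): for example Hiring=12pm; Legal=9am; Triage=9am; AllHands=8am; Budget=9am; Roadmap=11am; Demo=8am.

5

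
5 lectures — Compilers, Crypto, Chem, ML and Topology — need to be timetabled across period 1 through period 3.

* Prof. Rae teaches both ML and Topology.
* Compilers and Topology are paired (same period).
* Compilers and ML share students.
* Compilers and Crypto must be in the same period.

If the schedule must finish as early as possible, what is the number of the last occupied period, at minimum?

Could 1 period be enough, i.e. nothing placed later than period 1? No: ML can't share with Compilers (period 1) → nothing is left.
So 1 period is not enough.
2 works (last occupied period: period 2): for example Crypto=period 1, Topology=period 1, Compilers=period 1, ML=period 2, Chem=period 1.

period 2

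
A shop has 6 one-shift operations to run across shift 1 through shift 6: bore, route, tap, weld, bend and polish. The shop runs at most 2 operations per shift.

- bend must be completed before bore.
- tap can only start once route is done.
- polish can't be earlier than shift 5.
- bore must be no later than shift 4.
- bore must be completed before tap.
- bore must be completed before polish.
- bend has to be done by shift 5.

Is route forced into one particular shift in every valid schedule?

No

route can be shift 1 (e.g. polish -> shift 5; bore -> shift 2; bend -> shift 1; route -> shift 1; weld -> shift 2; tap -> shift 3) or shift 2 (e.g. bore=shift 2, weld=shift 1, bend=shift 1, tap=shift 3, polish=shift 5, route=shift 2).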